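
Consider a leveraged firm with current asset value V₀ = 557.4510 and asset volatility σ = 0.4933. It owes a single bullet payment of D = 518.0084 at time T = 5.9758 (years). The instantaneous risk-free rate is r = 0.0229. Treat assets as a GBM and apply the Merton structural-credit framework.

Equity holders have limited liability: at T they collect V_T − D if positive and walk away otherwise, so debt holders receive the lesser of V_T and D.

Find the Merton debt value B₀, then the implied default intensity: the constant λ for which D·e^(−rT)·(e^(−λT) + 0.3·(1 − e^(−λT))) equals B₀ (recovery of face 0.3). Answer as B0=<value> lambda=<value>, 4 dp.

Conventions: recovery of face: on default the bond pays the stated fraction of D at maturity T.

B0=272.7344 lambda=0.1397

Equity is a call on the firm's assets struck at D = 518.0084:
d₁ = [ln(V₀/D) + (r + σ²/2)T] / (σ√T)
   = [ln(557.4510/518.0084) + (0.0229 + 0.5·0.4933²)·5.9758] / (0.4933·√5.9758)
   = [0.073383 + 0.863936] / 1.205894 = 0.777282
d₂ = d₁ − σ√T = 0.777282 − 1.205894 = -0.428612
N(d₁) = 0.781504,  N(d₂) = 0.334103,  e^(−rT) = 0.872105
E₀ = V₀·N(d₁) − D·e^(−rT)·N(d₂)
   = 557.4510·0.781504 − 518.0084·0.872105·0.334103 = 284.716611
B₀ = V₀ − E₀ = 557.4510 − 284.716611 = 272.734389
e^(−λT) = (B₀·e^(rT)/D − 0.3)/(1 − 0.3) = (272.7344·1.146651/518.0084 − 0.3)/0.7 = 0.43388360
λ = −ln(0.43388360)/5.9758 = 0.139727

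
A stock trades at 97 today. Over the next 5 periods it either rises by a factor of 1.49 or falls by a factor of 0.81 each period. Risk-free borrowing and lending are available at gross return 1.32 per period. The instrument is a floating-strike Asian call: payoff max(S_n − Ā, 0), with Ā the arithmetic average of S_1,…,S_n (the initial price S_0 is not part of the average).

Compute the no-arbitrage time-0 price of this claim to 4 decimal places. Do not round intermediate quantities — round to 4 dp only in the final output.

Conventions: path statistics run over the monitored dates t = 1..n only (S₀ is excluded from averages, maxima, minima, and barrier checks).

price = 37.3245

Set p* = 0.7500 (from d < R < u); the path-dependent value is the discounted p*-expectation over all price paths.
Enumerate all 2^5 = 32 price paths (U = up ×1.49, D = down ×0.81); each path with k up-moves has probability p*^k·(1−p*)^(5−k).
DDDDD: Ā=53.8677, payoff=0.0000, prob=0.000977
UDDDD: Ā=99.0900, payoff=0.0000, prob=0.002930
DUDDD: Ā=85.8980, payoff=0.0000, prob=0.002930
UUDDD: Ā=158.0099, payoff=0.0000, prob=0.008789
DDUDD: Ā=75.2125, payoff=0.0000, prob=0.002930
UDUDD: Ā=138.3538, payoff=0.0000, prob=0.008789
DUUDD: Ā=125.1618, payoff=0.0000, prob=0.008789
UUUDD: Ā=230.2360, payoff=0.0000, prob=0.026367
DDDUD: Ā=66.5572, payoff=0.0000, prob=0.002930
UDDUD: Ā=122.4324, payoff=0.0000, prob=0.008789
DUDUD: Ā=109.2404, payoff=5.2053, prob=0.008789
UUDUD: Ā=200.9484, payoff=9.5751, prob=0.026367
DDUUD: Ā=98.5549, payoff=15.8908, prob=0.008789
UDUUD: Ā=181.2923, payoff=29.2312, prob=0.026367
DUUUD: Ā=168.1003, payoff=42.4232, prob=0.026367
UUUUD: Ā=309.2216, payoff=78.0377, prob=0.079102
DDDDU: Ā=59.5464, payoff=2.6690, prob=0.002930
UDDDU: Ā=109.5361, payoff=4.9096, prob=0.008789
DUDDU: Ā=96.3441, payoff=18.1016, prob=0.008789
UUDDU: Ā=177.2255, payoff=33.2980, prob=0.026367
DDUDU: Ā=85.6585, payoff=28.7871, prob=0.008789
UDUDU: Ā=157.5694, payoff=52.9541, prob=0.026367
DUUDU: Ā=144.3774, payoff=66.1461, prob=0.026367
UUUDU: Ā=265.5831, payoff=121.6762, prob=0.079102
DDDUU: Ā=77.0033, payoff=37.4424, prob=0.008789
UDDUU: Ā=141.6480, payoff=68.8755, prob=0.026367
DUDUU: Ā=128.4560, payoff=82.0675, prob=0.026367
UUDUU: Ā=236.2956, payoff=150.9637, prob=0.079102
DDUUU: Ā=117.7705, payoff=92.7530, prob=0.026367
UDUUU: Ā=216.6395, payoff=170.6198, prob=0.079102
DUUUU: Ā=203.4475, payoff=183.8118, prob=0.079102
UUUUU: Ā=374.2429, payoff=338.1229, prob=0.237305
Price = Σ prob·payoff / R^5 = 149.576655 / 4.007464 = 37.3245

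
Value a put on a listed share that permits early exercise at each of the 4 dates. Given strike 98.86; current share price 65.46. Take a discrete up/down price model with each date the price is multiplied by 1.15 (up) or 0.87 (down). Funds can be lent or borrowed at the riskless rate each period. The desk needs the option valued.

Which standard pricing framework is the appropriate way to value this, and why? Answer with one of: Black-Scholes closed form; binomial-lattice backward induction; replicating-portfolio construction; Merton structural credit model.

Key observation: the put (strike 98.86 on spot 65.46) is American-style on a 4-step discrete price model, so the early-exercise decision at every node requires stepwise backward valuation — a closed form cannot price the exercise right.

framework: binomial-lattice backward induction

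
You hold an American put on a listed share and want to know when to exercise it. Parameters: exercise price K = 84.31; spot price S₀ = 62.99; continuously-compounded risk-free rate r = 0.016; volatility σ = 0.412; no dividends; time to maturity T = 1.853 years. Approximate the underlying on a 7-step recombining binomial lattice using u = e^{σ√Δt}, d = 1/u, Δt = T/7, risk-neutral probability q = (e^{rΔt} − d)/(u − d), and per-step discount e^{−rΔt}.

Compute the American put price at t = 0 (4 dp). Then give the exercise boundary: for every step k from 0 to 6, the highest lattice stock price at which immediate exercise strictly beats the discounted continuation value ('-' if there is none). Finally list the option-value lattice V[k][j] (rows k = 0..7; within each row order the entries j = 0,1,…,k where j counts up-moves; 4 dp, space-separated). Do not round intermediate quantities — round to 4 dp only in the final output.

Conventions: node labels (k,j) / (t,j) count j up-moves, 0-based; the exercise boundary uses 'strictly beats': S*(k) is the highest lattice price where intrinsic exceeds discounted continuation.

params: Δt=0.26471 u=1.23612 d=0.80898 q=0.45714 e^(-rΔt)=0.99577
t_7 payoffs: 70.0259 62.4841 50.9603 33.3521 6.4469 0.0000 0.0000 0.0000
t_6: node(6,0) S=17.6568 payoff=66.6532 vs cont=66.2968 → 66.6532 [stop]  node(6,1) S=26.9794 payoff=57.3306 vs cont=56.9743 → 57.3306 [stop]  node(6,2) S=41.2242 payoff=43.0858 vs cont=42.7295 → 43.0858 [stop]  node(6,3) S=62.9900 payoff=21.3200 vs cont=20.9637 → 21.3200 [stop]  node(6,4) S=96.2479 payoff=0.0000 vs cont=3.4850 → 3.4850 [wait]  node(6,5) S=147.0656 payoff=0.0000 vs cont=0.0000 → 0.0000 [wait]  node(6,6) S=224.7143 payoff=0.0000 vs cont=0.0000 → 0.0000 [wait]  ⇒ S*(6)=62.9900
t_5: node(5,0) S=21.8259 payoff=62.4841 vs cont=62.1278 → 62.4841 [stop]  node(5,1) S=33.3497 payoff=50.9603 vs cont=50.6040 → 50.9603 [stop]  node(5,2) S=50.9579 payoff=33.3521 vs cont=32.9957 → 33.3521 [stop]  node(5,3) S=77.8631 payoff=6.4469 vs cont=13.1112 → 13.1112 [wait]  node(5,4) S=118.9737 payoff=0.0000 vs cont=1.8839 → 1.8839 [wait]  node(5,5) S=181.7903 payoff=0.0000 vs cont=0.0000 → 0.0000 [wait]  ⇒ S*(5)=50.9579
t_4: node(4,0) S=26.9794 payoff=57.3306 vs cont=56.9743 → 57.3306 [stop]  node(4,1) S=41.2242 payoff=43.0858 vs cont=42.7295 → 43.0858 [stop]  node(4,2) S=62.9900 payoff=21.3200 vs cont=23.9973 → 23.9973 [wait]  node(4,3) S=96.2479 payoff=0.0000 vs cont=7.9450 → 7.9450 [wait]  node(4,4) S=147.0656 payoff=0.0000 vs cont=1.0184 → 1.0184 [wait]  ⇒ S*(4)=41.2242
t_3: node(3,0) S=33.3497 payoff=50.9603 vs cont=50.6040 → 50.9603 [stop]  node(3,1) S=50.9579 payoff=33.3521 vs cont=34.2145 → 34.2145 [wait]  node(3,2) S=77.8631 payoff=6.4469 vs cont=16.5888 → 16.5888 [wait]  node(3,3) S=118.9737 payoff=0.0000 vs cont=4.7584 → 4.7584 [wait]  ⇒ S*(3)=33.3497
t_2: node(2,0) S=41.2242 payoff=43.0858 vs cont=43.1221 → 43.1221 [wait]  node(2,1) S=62.9900 payoff=21.3200 vs cont=26.0465 → 26.0465 [wait]  node(2,2) S=96.2479 payoff=0.0000 vs cont=11.1333 → 11.1333 [wait]  ⇒ S*(2)=-
t_1: node(1,0) S=50.9579 payoff=33.3521 vs cont=35.1669 → 35.1669 [wait]  node(1,1) S=77.8631 payoff=6.4469 vs cont=19.1478 → 19.1478 [wait]  ⇒ S*(1)=-
t_0: node(0,0) S=62.9900 payoff=21.3200 vs cont=27.7262 → 27.7262 [wait]  ⇒ S*(0)=-

price = 27.7262
boundary = - - - 33.3497 41.2242 50.9579 62.9900
tree:
27.7262
35.1669 19.1478
43.1221 26.0465 11.1333
50.9603 34.2145 16.5888 4.7584
57.3306 43.0858 23.9973 7.9450 1.0184
62.4841 50.9603 33.3521 13.1112 1.8839 0.0000
66.6532 57.3306 43.0858 21.3200 3.4850 0.0000 0.0000
70.0259 62.4841 50.9603 33.3521 6.4469 0.0000 0.0000 0.0000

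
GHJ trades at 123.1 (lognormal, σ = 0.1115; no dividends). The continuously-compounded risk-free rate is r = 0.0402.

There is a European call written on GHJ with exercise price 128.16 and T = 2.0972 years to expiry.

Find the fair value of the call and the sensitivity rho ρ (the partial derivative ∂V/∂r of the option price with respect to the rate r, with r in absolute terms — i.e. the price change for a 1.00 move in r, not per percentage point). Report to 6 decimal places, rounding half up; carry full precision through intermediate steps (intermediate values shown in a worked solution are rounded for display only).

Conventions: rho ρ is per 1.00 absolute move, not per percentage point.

σ√T = 0.1115·√2.0972 = 0.161471
d₁ = (ln(S/K) + (r+σ²/2)T) / (σ√T) = (ln(123.1/128.16) + (0.0402+0.1115²/2)·2.0972) / 0.161471 = (-0.040282 + 0.097344) / 0.161471 = 0.353385
d₂ = d₁ − σ√T = 0.353385 − 0.161471 = 0.191914
e^{−rT} = 0.919149
N(d₁) = 0.638100,  N(d₂) = 0.576095
Call price V = S·N(d₁) − K·e^{−rT}·N(d₂) = 78.550116 − 67.862906 = 10.687210
ρ = K·T·e^{−rT}·N(d₂) = 142.322087

price = 10.687210
ρ = 142.322087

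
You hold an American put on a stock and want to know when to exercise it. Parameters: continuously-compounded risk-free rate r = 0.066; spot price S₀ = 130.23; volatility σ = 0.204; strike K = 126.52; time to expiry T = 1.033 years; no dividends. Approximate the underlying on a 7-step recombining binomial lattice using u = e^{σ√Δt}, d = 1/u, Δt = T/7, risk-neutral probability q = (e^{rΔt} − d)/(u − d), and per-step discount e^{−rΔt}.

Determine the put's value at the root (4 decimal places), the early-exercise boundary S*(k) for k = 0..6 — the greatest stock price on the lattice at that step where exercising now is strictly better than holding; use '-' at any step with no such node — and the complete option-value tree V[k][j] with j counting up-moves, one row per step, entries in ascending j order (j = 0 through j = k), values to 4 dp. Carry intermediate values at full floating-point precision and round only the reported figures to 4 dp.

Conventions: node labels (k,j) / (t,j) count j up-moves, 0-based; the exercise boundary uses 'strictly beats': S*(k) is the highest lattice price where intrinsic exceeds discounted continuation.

price = 6.2044
boundary = - - - 102.9458 111.3378 102.9458 111.3378
tree:
6.2044
10.0164 3.1054
15.6569 5.4461 1.1898
23.5742 9.2704 2.3231 0.2566
31.3337 15.1822 4.4581 0.5667 0.0000
38.5084 23.5742 8.3601 1.2517 0.0000 0.0000
45.1422 31.3337 15.1822 2.7646 0.0000 0.0000 0.0000
51.2760 38.5084 23.5742 6.1060 0.0000 0.0000 0.0000 0.0000

Δt=0.14757  u=1.08152  d=0.92463  q=0.54280  discount=0.99031
step 7 (expiry): payoffs max(K−S,0) = 51.2760 38.5084 23.5742 6.1060 0.0000 0.0000 0.0000 0.0000
step 6: (k=6,j=0): S=81.3778, K−S=45.1422, hold=43.9159 ⇒ V=45.1422 exercise | (k=6,j=1): S=95.1863, K−S=31.3337, hold=30.1075 ⇒ V=31.3337 exercise | (k=6,j=2): S=111.3378, K−S=15.1822, hold=13.9559 ⇒ V=15.1822 exercise | (k=6,j=3): S=130.2300, K−S=0.0000, hold=2.7646 ⇒ V=2.7646 continue | (k=6,j=4): S=152.3279, K−S=0.0000, hold=0.0000 ⇒ V=0.0000 continue | (k=6,j=5): S=178.1754, K−S=0.0000, hold=0.0000 ⇒ V=0.0000 continue | (k=6,j=6): S=208.4089, K−S=0.0000, hold=0.0000 ⇒ V=0.0000 continue  boundary S*=111.3378
step 5: (k=5,j=0): S=88.0116, K−S=38.5084, hold=37.2821 ⇒ V=38.5084 exercise | (k=5,j=1): S=102.9458, K−S=23.5742, hold=22.3480 ⇒ V=23.5742 exercise | (k=5,j=2): S=120.4140, K−S=6.1060, hold=8.3601 ⇒ V=8.3601 continue | (k=5,j=3): S=140.8462, K−S=0.0000, hold=1.2517 ⇒ V=1.2517 continue | (k=5,j=4): S=164.7455, K−S=0.0000, hold=0.0000 ⇒ V=0.0000 continue | (k=5,j=5): S=192.7002, K−S=0.0000, hold=0.0000 ⇒ V=0.0000 continue  boundary S*=102.9458
step 4: (k=4,j=0): S=95.1863, K−S=31.3337, hold=30.1075 ⇒ V=31.3337 exercise | (k=4,j=1): S=111.3378, K−S=15.1822, hold=15.1676 ⇒ V=15.1822 exercise | (k=4,j=2): S=130.2300, K−S=0.0000, hold=4.4581 ⇒ V=4.4581 continue | (k=4,j=3): S=152.3279, K−S=0.0000, hold=0.5667 ⇒ V=0.5667 continue | (k=4,j=4): S=178.1754, K−S=0.0000, hold=0.0000 ⇒ V=0.0000 continue  boundary S*=111.3378
step 3: (k=3,j=0): S=102.9458, K−S=23.5742, hold=22.3480 ⇒ V=23.5742 exercise | (k=3,j=1): S=120.4140, K−S=6.1060, hold=9.2704 ⇒ V=9.2704 continue | (k=3,j=2): S=140.8462, K−S=0.0000, hold=2.3231 ⇒ V=2.3231 continue | (k=3,j=3): S=164.7455, K−S=0.0000, hold=0.2566 ⇒ V=0.2566 continue  boundary S*=102.9458
step 2: (k=2,j=0): S=111.3378, K−S=15.1822, hold=15.6569 ⇒ V=15.6569 continue | (k=2,j=1): S=130.2300, K−S=0.0000, hold=5.4461 ⇒ V=5.4461 continue | (k=2,j=2): S=152.3279, K−S=0.0000, hold=1.1898 ⇒ V=1.1898 continue  boundary S*=-
step 1: (k=1,j=0): S=120.4140, K−S=6.1060, hold=10.0164 ⇒ V=10.0164 continue | (k=1,j=1): S=140.8462, K−S=0.0000, hold=3.1054 ⇒ V=3.1054 continue  boundary S*=-
step 0: (k=0,j=0): S=130.2300, K−S=0.0000, hold=6.2044 ⇒ V=6.2044 continue  boundary S*=-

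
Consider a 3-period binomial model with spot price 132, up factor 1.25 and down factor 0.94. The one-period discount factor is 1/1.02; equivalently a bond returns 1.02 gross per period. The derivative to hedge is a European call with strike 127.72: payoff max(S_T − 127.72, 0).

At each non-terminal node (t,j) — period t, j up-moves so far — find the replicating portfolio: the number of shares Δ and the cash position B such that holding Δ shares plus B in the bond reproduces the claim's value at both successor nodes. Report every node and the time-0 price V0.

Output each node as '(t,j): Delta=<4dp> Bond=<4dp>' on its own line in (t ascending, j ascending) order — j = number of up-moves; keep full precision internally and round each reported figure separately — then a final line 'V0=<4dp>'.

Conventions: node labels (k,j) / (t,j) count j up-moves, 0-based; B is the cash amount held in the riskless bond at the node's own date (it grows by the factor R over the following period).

(0,0): Delta=0.7662 Bond=-82.5311
(1,0): Delta=0.6580 Bond=-70.7630
(1,1): Delta=1.0000 Bond=-122.7605
(2,0): Delta=0.4999 Bond=-53.7304
(2,1): Delta=1.0000 Bond=-125.2157
(2,2): Delta=1.0000 Bond=-125.2157
V0=18.6059

The replicating-portfolio and risk-neutral prices coincide; use p* = (1.02−0.94)/(1.25−0.94) = 0.2581 for the latter.
At maturity the claim pays: V(3,0)=0.0000, V(3,1)=18.0740, V(3,2)=66.1550, V(3,3)=130.0925
(2,0): S=116.6352. Δ = (V_up−V_dn)/(S_up−S_dn) = (18.0740−0.0000)/(145.7940−109.6371) = 0.4999. V = [p*·18.0740 + (1−p*)·0.0000]/1.02 = 4.5728. B = V − Δ·S = -53.7304.
(2,1): S=155.1000. Δ = (V_up−V_dn)/(S_up−S_dn) = (66.1550−18.0740)/(193.8750−145.7940) = 1.0000. V = [p*·66.1550 + (1−p*)·18.0740]/1.02 = 29.8843. B = V − Δ·S = -125.2157.
(2,2): S=206.2500. Δ = (V_up−V_dn)/(S_up−S_dn) = (130.0925−66.1550)/(257.8125−193.8750) = 1.0000. V = [p*·130.0925 + (1−p*)·66.1550]/1.02 = 81.0343. B = V − Δ·S = -125.2157.
(1,0): S=124.0800. Δ = (V_up−V_dn)/(S_up−S_dn) = (29.8843−4.5728)/(155.1000−116.6352) = 0.6580. V = [p*·29.8843 + (1−p*)·4.5728]/1.02 = 10.8871. B = V − Δ·S = -70.7630.
(1,1): S=165.0000. Δ = (V_up−V_dn)/(S_up−S_dn) = (81.0343−29.8843)/(206.2500−155.1000) = 1.0000. V = [p*·81.0343 + (1−p*)·29.8843]/1.02 = 42.2395. B = V − Δ·S = -122.7605.
(0,0): S=132.0000. Δ = (V_up−V_dn)/(S_up−S_dn) = (42.2395−10.8871)/(165.0000−124.0800) = 0.7662. V = [p*·42.2395 + (1−p*)·10.8871]/1.02 = 18.6059. B = V − Δ·S = -82.5311.
Check: Δ(0,0)·S0 + B(0,0) = 18.6059 = V0.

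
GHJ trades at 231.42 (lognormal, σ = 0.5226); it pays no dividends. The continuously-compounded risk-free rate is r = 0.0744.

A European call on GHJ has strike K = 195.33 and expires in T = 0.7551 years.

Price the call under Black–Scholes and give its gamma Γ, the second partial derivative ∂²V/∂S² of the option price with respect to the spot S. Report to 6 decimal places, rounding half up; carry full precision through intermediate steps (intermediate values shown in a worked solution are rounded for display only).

σ√T = 0.5226·√0.7551 = 0.454121
d₁ = (ln(S/K) + (r+σ²/2)T) / (σ√T) = (ln(231.42/195.33) + (0.0744+0.5226²/2)·0.7551) / 0.454121 = (0.169544 + 0.159292) / 0.454121 = 0.724116
d₂ = d₁ − σ√T = 0.724116 − 0.454121 = 0.269995
e^{−rT} = 0.945369
N(d₁) = 0.765503,  N(d₂) = 0.606418
Call price V = S·N(d₁) − K·e^{−rT}·N(d₂) = 177.152626 − 111.980524 = 65.172103
φ(d₁) = (1/√(2π))·e^{−d₁²/2} = 0.306938
Γ = φ(d₁) / (S·σ·√T) = 0.002921

price = 65.172103
Γ = 0.002921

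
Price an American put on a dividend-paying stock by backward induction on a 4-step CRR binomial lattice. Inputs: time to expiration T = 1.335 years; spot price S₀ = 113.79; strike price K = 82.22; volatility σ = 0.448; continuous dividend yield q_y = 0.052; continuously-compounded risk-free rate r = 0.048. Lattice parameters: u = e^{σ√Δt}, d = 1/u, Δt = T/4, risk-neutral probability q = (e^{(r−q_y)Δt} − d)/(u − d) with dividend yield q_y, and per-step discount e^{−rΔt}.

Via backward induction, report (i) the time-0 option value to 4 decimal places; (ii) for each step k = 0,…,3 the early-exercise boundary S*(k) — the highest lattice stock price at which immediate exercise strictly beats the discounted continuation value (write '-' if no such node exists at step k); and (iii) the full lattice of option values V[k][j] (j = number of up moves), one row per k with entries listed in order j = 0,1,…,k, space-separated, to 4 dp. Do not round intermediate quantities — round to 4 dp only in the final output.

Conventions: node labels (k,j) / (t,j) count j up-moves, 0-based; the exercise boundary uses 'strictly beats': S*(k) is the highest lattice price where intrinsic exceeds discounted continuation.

Δt=0.33375  u=1.29539  d=0.77197  q=0.43311  discount=0.98411
step 4 (expiry): payoffs max(K−S,0) = 41.8092 14.4089 0.0000 0.0000 0.0000
step 3: (k=3,j=0): S=52.3479, K−S=29.8721, hold=29.4661 ⇒ V=29.8721 exercise | (k=3,j=1): S=87.8420, K−S=0.0000, hold=8.0385 ⇒ V=8.0385 continue | (k=3,j=2): S=147.4028, K−S=0.0000, hold=0.0000 ⇒ V=0.0000 continue | (k=3,j=3): S=247.3485, K−S=0.0000, hold=0.0000 ⇒ V=0.0000 continue  boundary S*=52.3479
step 2: (k=2,j=0): S=67.8111, K−S=14.4089, hold=20.0914 ⇒ V=20.0914 continue | (k=2,j=1): S=113.7900, K−S=0.0000, hold=4.4846 ⇒ V=4.4846 continue | (k=2,j=2): S=190.9447, K−S=0.0000, hold=0.0000 ⇒ V=0.0000 continue  boundary S*=-
step 1: (k=1,j=0): S=87.8420, K−S=0.0000, hold=13.1201 ⇒ V=13.1201 continue | (k=1,j=1): S=147.4028, K−S=0.0000, hold=2.5019 ⇒ V=2.5019 continue  boundary S*=-
step 0: (k=0,j=0): S=113.7900, K−S=0.0000, hold=8.3859 ⇒ V=8.3859 continue  boundary S*=-

price = 8.3859
boundary = - - - 52.3479
tree:
8.3859
13.1201 2.5019
20.0914 4.4846 0.0000
29.8721 8.0385 0.0000 0.0000
41.8092 14.4089 0.0000 0.0000 0.0000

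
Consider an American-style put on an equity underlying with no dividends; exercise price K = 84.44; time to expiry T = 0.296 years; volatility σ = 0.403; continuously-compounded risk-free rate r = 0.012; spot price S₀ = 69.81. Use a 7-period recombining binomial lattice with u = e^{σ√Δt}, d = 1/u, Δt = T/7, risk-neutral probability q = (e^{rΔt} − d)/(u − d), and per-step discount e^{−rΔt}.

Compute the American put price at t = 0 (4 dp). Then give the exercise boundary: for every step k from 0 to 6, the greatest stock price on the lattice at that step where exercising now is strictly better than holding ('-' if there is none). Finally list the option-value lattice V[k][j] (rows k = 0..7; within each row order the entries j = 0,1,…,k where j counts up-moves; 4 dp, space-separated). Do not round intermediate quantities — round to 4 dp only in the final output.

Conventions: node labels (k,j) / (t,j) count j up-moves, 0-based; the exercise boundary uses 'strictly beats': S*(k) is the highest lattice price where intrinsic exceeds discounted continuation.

Δt=0.04229, u=1.08640, d=0.92047, q=0.48235, disc=e^(-rΔt)=0.99949
k=7 terminal: V=max(K-S,0) → 45.3572 38.3119 29.9964 20.1820 8.5983 0.0000 0.0000 0.0000
k=6: j=0 S=42.4596 intr=41.9804 cont=41.9376 V=41.9804[EX]; j=1 S=50.1137 intr=34.3263 cont=34.2835 V=34.3263[EX]; j=2 S=59.1476 intr=25.2924 cont=25.2496 V=25.2924[EX]; j=3 S=69.8100 intr=14.6300 cont=14.5872 V=14.6300[EX]; j=4 S=82.3945 intr=2.0455 cont=4.4486 V=4.4486[hold]; j=5 S=97.2476 intr=0.0000 cont=0.0000 V=0.0000[hold]; j=6 S=114.7783 intr=0.0000 cont=0.0000 V=0.0000[hold]  S*(6)=69.8100
k=5: j=0 S=46.1281 intr=38.3119 cont=38.2690 V=38.3119[EX]; j=1 S=54.4436 intr=29.9964 cont=29.9536 V=29.9964[EX]; j=2 S=64.2580 intr=20.1820 cont=20.1392 V=20.1820[EX]; j=3 S=75.8417 intr=8.5983 cont=9.7141 V=9.7141[hold]; j=4 S=89.5135 intr=0.0000 cont=2.3017 V=2.3017[hold]; j=5 S=105.6500 intr=0.0000 cont=0.0000 V=0.0000[hold]  S*(5)=64.2580
k=4: j=0 S=50.1137 intr=34.3263 cont=34.2835 V=34.3263[EX]; j=1 S=59.1476 intr=25.2924 cont=25.2496 V=25.2924[EX]; j=2 S=69.8100 intr=14.6300 cont=15.1251 V=15.1251[hold]; j=3 S=82.3945 intr=2.0455 cont=6.1355 V=6.1355[hold]; j=4 S=97.2476 intr=0.0000 cont=1.1908 V=1.1908[hold]  S*(4)=59.1476
k=3: j=0 S=54.4436 intr=29.9964 cont=29.9536 V=29.9964[EX]; j=1 S=64.2580 intr=20.1820 cont=20.3778 V=20.3778[hold]; j=2 S=75.8417 intr=8.5983 cont=10.7835 V=10.7835[hold]; j=3 S=89.5135 intr=0.0000 cont=3.7486 V=3.7486[hold]  S*(3)=54.4436
k=2: j=0 S=59.1476 intr=25.2924 cont=25.3440 V=25.3440[hold]; j=1 S=69.8100 intr=14.6300 cont=15.7420 V=15.7420[hold]; j=2 S=82.3945 intr=2.0455 cont=7.3864 V=7.3864[hold]  S*(2)=-
k=1: j=0 S=64.2580 intr=20.1820 cont=20.7019 V=20.7019[hold]; j=1 S=75.8417 intr=8.5983 cont=11.7057 V=11.7057[hold]  S*(1)=-
k=0: j=0 S=69.8100 intr=14.6300 cont=16.3543 V=16.3543[hold]  S*(0)=-

price = 16.3543
boundary = - - - 54.4436 59.1476 64.2580 69.8100
tree:
16.3543
20.7019 11.7057
25.3440 15.7420 7.3864
29.9964 20.3778 10.7835 3.7486
34.3263 25.2924 15.1251 6.1355 1.1908
38.3119 29.9964 20.1820 9.7141 2.3017 0.0000
41.9804 34.3263 25.2924 14.6300 4.4486 0.0000 0.0000
45.3572 38.3119 29.9964 20.1820 8.5983 0.0000 0.0000 0.0000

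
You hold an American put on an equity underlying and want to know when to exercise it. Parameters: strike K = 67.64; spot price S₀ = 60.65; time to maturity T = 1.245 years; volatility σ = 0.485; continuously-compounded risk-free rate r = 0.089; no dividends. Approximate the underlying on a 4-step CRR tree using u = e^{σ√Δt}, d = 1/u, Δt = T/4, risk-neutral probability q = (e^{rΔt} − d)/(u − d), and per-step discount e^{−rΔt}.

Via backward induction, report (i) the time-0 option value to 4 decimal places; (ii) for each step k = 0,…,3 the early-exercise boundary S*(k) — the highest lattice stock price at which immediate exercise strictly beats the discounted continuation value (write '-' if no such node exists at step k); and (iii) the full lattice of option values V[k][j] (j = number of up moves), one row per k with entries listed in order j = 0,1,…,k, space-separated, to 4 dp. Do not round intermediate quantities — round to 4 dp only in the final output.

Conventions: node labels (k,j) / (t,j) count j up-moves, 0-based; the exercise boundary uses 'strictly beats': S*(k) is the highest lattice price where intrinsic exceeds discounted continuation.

price = 14.3832
boundary = - - 35.3027 46.2721
tree:
14.3832
22.0554 7.0396
32.3373 12.3754 1.7605
40.7063 21.3679 3.5080 0.0000
47.0913 32.3373 6.9900 0.0000 0.0000

Δt=0.31125  u=1.31073  d=0.76294  q=0.48404  discount=0.97268
step 4 (expiry): payoffs max(K−S,0) = 47.0913 32.3373 6.9900 0.0000 0.0000
step 3: (k=3,j=0): S=26.9337, K−S=40.7063, hold=38.8583 ⇒ V=40.7063 exercise | (k=3,j=1): S=46.2721, K−S=21.3679, hold=19.5199 ⇒ V=21.3679 exercise | (k=3,j=2): S=79.4955, K−S=0.0000, hold=3.5080 ⇒ V=3.5080 continue | (k=3,j=3): S=136.5732, K−S=0.0000, hold=0.0000 ⇒ V=0.0000 continue  boundary S*=46.2721
step 2: (k=2,j=0): S=35.3027, K−S=32.3373, hold=30.4893 ⇒ V=32.3373 exercise | (k=2,j=1): S=60.6500, K−S=6.9900, hold=12.3754 ⇒ V=12.3754 continue | (k=2,j=2): S=104.1967, K−S=0.0000, hold=1.7605 ⇒ V=1.7605 continue  boundary S*=35.3027
step 1: (k=1,j=0): S=46.2721, K−S=21.3679, hold=22.0554 ⇒ V=22.0554 continue | (k=1,j=1): S=79.4955, K−S=0.0000, hold=7.0396 ⇒ V=7.0396 continue  boundary S*=-
step 0: (k=0,j=0): S=60.6500, K−S=6.9900, hold=14.3832 ⇒ V=14.3832 continue  boundary S*=-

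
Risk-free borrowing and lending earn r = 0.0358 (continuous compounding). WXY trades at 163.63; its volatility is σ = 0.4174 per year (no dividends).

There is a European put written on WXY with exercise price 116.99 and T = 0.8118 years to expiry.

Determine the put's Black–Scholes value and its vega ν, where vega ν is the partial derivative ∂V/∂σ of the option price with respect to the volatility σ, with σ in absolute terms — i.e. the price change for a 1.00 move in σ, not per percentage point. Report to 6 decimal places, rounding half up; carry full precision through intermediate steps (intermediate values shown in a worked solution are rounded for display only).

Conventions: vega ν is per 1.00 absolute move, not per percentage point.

σ√T = 0.4174·√0.8118 = 0.376077
d₁ = (ln(S/K) + (r+σ²/2)T) / (σ√T) = (ln(163.63/116.99) + (0.0358+0.4174²/2)·0.8118) / 0.376077 = (0.335519 + 0.099779) / 0.376077 = 1.157472
d₂ = d₁ − σ√T = 1.157472 − 0.376077 = 0.781395
e^{−rT} = 0.971356
N(−d₁) = 0.123540,  N(−d₂) = 0.217285
Put price V = K·e^{−rT}·N(−d₂) − S·N(−d₁) = 24.692051 − 20.214816 = 4.477234
φ(d₁) = (1/√(2π))·e^{−d₁²/2} = 0.204169
ν = S·φ(d₁)·√T = 30.100685

price = 4.477234
ν = 30.100685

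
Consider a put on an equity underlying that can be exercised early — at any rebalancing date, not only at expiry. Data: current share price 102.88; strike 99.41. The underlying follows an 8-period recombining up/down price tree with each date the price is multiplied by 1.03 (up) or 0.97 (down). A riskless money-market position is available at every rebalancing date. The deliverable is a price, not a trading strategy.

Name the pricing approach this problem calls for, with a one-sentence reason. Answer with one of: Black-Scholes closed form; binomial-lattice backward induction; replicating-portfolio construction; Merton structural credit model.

framework: binomial-lattice backward induction

Key observation: the exercise right at every one of the 8 steps is what matters: each node needs max(99.41 − S, continuation), which only the stepwise tree valuation starting from spot 102.88 delivers.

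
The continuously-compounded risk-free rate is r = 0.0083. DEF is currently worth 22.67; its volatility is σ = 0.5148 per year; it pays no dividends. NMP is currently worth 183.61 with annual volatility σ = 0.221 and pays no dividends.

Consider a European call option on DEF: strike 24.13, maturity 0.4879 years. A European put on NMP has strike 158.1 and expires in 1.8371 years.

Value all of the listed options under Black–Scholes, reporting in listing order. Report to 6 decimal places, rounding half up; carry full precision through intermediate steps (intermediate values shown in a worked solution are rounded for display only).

price(DEF call K=24.13) = 2.693944
price(NMP put K=158.1) = 9.200280

[DEF call K=24.13]
σ√T = 0.5148·√0.4879 = 0.359587
d₁ = (ln(S/K) + (r+σ²/2)T) / (σ√T) = (ln(22.67/24.13) + (0.0083+0.5148²/2)·0.4879) / 0.359587 = (-0.062413 + 0.068701) / 0.359587 = 0.017485
d₂ = d₁ − σ√T = 0.017485 − 0.359587 = -0.342101
e^{−rT} = 0.995959
N(d₁) = 0.506975,  N(d₂) = 0.366137
price = S·N(d₁) − K·e^{−rT}·N(d₂) = 11.493131 − 8.799187 = 2.693944
[NMP put K=158.1]
σ√T = 0.221·√1.8371 = 0.299543
d₁ = (ln(S/K) + (r+σ²/2)T) / (σ√T) = (ln(183.61/158.1) + (0.0083+0.221²/2)·1.8371) / 0.299543 = (0.149586 + 0.060111) / 0.299543 = 0.700057
d₂ = d₁ − σ√T = 0.700057 − 0.299543 = 0.400515
e^{−rT} = 0.984868
N(−d₁) = 0.241946,  N(−d₂) = 0.344389
price = K·e^{−rT}·N(−d₂) − S·N(−d₁) = 53.623940 − 44.423659 = 9.200280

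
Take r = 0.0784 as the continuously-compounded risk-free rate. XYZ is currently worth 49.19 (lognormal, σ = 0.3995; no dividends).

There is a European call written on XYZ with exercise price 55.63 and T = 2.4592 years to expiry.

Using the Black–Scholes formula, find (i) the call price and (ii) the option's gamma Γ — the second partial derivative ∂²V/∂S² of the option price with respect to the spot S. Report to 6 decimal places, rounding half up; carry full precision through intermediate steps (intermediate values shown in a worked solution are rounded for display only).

σ√T = 0.3995·√2.4592 = 0.626489
d₁ = (ln(S/K) + (r+σ²/2)T) / (σ√T) = (ln(49.19/55.63) + (0.0784+0.3995²/2)·2.4592) / 0.626489 = (-0.123032 + 0.389046) / 0.626489 = 0.424610
d₂ = d₁ − σ√T = 0.424610 − 0.626489 = -0.201880
e^{−rT} = 0.824646
N(d₁) = 0.664439,  N(d₂) = 0.420005
Call price V = S·N(d₁) − K·e^{−rT}·N(d₂) = 32.683774 − 19.267768 = 13.416006
φ(d₁) = (1/√(2π))·e^{−d₁²/2} = 0.364552
Γ = φ(d₁) / (S·σ·√T) = 0.011830

price = 13.416006
Γ = 0.011830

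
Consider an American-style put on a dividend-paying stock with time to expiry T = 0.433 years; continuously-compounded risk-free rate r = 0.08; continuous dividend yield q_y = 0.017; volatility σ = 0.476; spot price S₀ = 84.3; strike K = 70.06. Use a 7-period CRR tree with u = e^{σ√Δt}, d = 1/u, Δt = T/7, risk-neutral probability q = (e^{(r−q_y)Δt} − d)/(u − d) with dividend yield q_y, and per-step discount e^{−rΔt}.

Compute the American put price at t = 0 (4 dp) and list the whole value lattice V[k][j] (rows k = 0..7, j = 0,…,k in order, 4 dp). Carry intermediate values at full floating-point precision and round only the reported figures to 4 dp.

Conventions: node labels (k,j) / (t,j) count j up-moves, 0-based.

params: Δt=0.06186 u=1.12568 d=0.88835 q=0.48689 e^(-rΔt)=0.99506
t_7 payoffs: 33.2534 23.4204 10.9605 0.0000 0.0000 0.0000 0.0000 0.0000
k=6: node(6,0) S=41.4324 payoff=28.6276 vs cont=28.3253 → 28.6276 [stop]  node(6,1) S=52.5012 payoff=17.5588 vs cont=17.2681 → 17.5588 [stop]  node(6,2) S=66.5271 payoff=3.5329 vs cont=5.5962 → 5.5962 [wait]  node(6,3) S=84.3000 payoff=0.0000 vs cont=0.0000 → 0.0000 [wait]  node(6,4) S=106.8210 payoff=0.0000 vs cont=0.0000 → 0.0000 [wait]  node(6,5) S=135.3586 payoff=0.0000 vs cont=0.0000 → 0.0000 [wait]  node(6,6) S=171.5201 payoff=0.0000 vs cont=0.0000 → 0.0000 [wait]
k=5: node(5,0) S=46.6396 payoff=23.4204 vs cont=23.1236 → 23.4204 [stop]  node(5,1) S=59.0995 payoff=10.9605 vs cont=11.6764 → 11.6764 [wait]  node(5,2) S=74.8881 payoff=0.0000 vs cont=2.8573 → 2.8573 [wait]  node(5,3) S=94.8947 payoff=0.0000 vs cont=0.0000 → 0.0000 [wait]  node(5,4) S=120.2462 payoff=0.0000 vs cont=0.0000 → 0.0000 [wait]  node(5,5) S=152.3703 payoff=0.0000 vs cont=0.0000 → 0.0000 [wait]
k=4: node(4,0) S=52.5012 payoff=17.5588 vs cont=17.6150 → 17.6150 [wait]  node(4,1) S=66.5271 payoff=3.5329 vs cont=7.3460 → 7.3460 [wait]  node(4,2) S=84.3000 payoff=0.0000 vs cont=1.4589 → 1.4589 [wait]  node(4,3) S=106.8210 payoff=0.0000 vs cont=0.0000 → 0.0000 [wait]  node(4,4) S=135.3586 payoff=0.0000 vs cont=0.0000 → 0.0000 [wait]
k=3: node(3,0) S=59.0995 payoff=10.9605 vs cont=12.5528 → 12.5528 [wait]  node(3,1) S=74.8881 payoff=0.0000 vs cont=4.4575 → 4.4575 [wait]  node(3,2) S=94.8947 payoff=0.0000 vs cont=0.7449 → 0.7449 [wait]  node(3,3) S=120.2462 payoff=0.0000 vs cont=0.0000 → 0.0000 [wait]
k=2: node(2,0) S=66.5271 payoff=3.5329 vs cont=8.5688 → 8.5688 [wait]  node(2,1) S=84.3000 payoff=0.0000 vs cont=2.6368 → 2.6368 [wait]  node(2,2) S=106.8210 payoff=0.0000 vs cont=0.3803 → 0.3803 [wait]
k=1: node(1,0) S=74.8881 payoff=0.0000 vs cont=5.6525 → 5.6525 [wait]  node(1,1) S=94.8947 payoff=0.0000 vs cont=1.5305 → 1.5305 [wait]
k=0: node(0,0) S=84.3000 payoff=0.0000 vs cont=3.6276 → 3.6276 [wait]

price = 3.6276
tree:
3.6276
5.6525 1.5305
8.5688 2.6368 0.3803
12.5528 4.4575 0.7449 0.0000
17.6150 7.3460 1.4589 0.0000 0.0000
23.4204 11.6764 2.8573 0.0000 0.0000 0.0000
28.6276 17.5588 5.5962 0.0000 0.0000 0.0000 0.0000
33.2534 23.4204 10.9605 0.0000 0.0000 0.0000 0.0000 0.0000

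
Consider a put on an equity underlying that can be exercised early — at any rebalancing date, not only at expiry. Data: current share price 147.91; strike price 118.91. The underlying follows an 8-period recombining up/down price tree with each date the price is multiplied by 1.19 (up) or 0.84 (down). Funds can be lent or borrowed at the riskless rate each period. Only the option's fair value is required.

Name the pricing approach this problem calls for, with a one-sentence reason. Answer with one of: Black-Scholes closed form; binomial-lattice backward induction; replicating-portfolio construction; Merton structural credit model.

Key observation: the put (strike 118.91 on spot 147.91) is American-style on a 8-step discrete price model, so the early-exercise decision at every node requires stepwise backward valuation — a closed form cannot price the exercise right.

framework: binomial-lattice backward induction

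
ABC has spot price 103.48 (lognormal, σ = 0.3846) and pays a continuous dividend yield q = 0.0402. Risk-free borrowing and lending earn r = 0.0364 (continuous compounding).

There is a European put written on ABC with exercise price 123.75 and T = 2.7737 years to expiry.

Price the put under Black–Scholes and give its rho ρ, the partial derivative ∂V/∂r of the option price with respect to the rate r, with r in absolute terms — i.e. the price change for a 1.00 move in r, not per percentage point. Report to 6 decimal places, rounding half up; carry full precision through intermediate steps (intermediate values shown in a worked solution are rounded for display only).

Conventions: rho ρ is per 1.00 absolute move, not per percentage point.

price = 36.404704
ρ = -226.832480

σ√T = 0.3846·√2.7737 = 0.640529
d₁ = (ln(S/K) + (r−q+σ²/2)T) / (σ√T) = (ln(103.48/123.75) + (0.0364−0.0402+0.3846²/2)·2.7737) / 0.640529 = (-0.178885 + 0.194599) / 0.640529 = 0.024533
d₂ = d₁ − σ√T = 0.024533 − 0.640529 = -0.615997
e^{−rT} = 0.903967
e^{−qT} = 0.894489
N(−d₁) = 0.490214,  N(−d₂) = 0.731052
Put price V = K·e^{−rT}·N(−d₂) − S·e^{−qT}·N(−d₁) = 81.779745 − 45.375041 = 36.404704
ρ = −K·T·e^{−rT}·N(−d₂) = -226.832480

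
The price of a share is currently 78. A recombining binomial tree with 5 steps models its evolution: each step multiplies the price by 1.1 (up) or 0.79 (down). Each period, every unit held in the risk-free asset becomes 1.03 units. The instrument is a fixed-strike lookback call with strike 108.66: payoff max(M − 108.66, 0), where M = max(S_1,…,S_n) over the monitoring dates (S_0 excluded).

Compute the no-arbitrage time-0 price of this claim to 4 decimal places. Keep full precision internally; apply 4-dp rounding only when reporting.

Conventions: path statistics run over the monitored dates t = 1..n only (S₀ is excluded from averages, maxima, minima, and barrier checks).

price = 4.4566

With p* = (R−d)/(u−d) = 0.7742, sum probability × payoff across the paths and divide by R^5.
Enumerate all 2^5 = 32 price paths (U = up ×1.1, D = down ×0.79); each path with k up-moves has probability p*^k·(1−p*)^(5−k).
DDDDD: M=61.6200, payoff=0.0000, prob=0.000587
UDDDD: M=85.8000, payoff=0.0000, prob=0.002013
DUDDD: M=67.7820, payoff=0.0000, prob=0.002013
UUDDD: M=94.3800, payoff=0.0000, prob=0.006901
DDUDD: M=61.6200, payoff=0.0000, prob=0.002013
UDUDD: M=85.8000, payoff=0.0000, prob=0.006901
DUUDD: M=74.5602, payoff=0.0000, prob=0.006901
UUUDD: M=103.8180, payoff=0.0000, prob=0.023660
DDDUD: M=61.6200, payoff=0.0000, prob=0.002013
UDDUD: M=85.8000, payoff=0.0000, prob=0.006901
DUDUD: M=67.7820, payoff=0.0000, prob=0.006901
UUDUD: M=94.3800, payoff=0.0000, prob=0.023660
DDUUD: M=61.6200, payoff=0.0000, prob=0.006901
UDUUD: M=85.8000, payoff=0.0000, prob=0.023660
DUUUD: M=82.0162, payoff=0.0000, prob=0.023660
UUUUD: M=114.1998, payoff=5.5398, prob=0.081121
DDDDU: M=61.6200, payoff=0.0000, prob=0.002013
UDDDU: M=85.8000, payoff=0.0000, prob=0.006901
DUDDU: M=67.7820, payoff=0.0000, prob=0.006901
UUDDU: M=94.3800, payoff=0.0000, prob=0.023660
DDUDU: M=61.6200, payoff=0.0000, prob=0.006901
UDUDU: M=85.8000, payoff=0.0000, prob=0.023660
DUUDU: M=74.5602, payoff=0.0000, prob=0.023660
UUUDU: M=103.8180, payoff=0.0000, prob=0.081121
DDDUU: M=61.6200, payoff=0.0000, prob=0.006901
UDDUU: M=85.8000, payoff=0.0000, prob=0.023660
DUDUU: M=67.7820, payoff=0.0000, prob=0.023660
UUDUU: M=94.3800, payoff=0.0000, prob=0.081121
DDUUU: M=64.7928, payoff=0.0000, prob=0.023660
UDUUU: M=90.2178, payoff=0.0000, prob=0.081121
DUUUU: M=90.2178, payoff=0.0000, prob=0.081121
UUUUU: M=125.6198, payoff=16.9598, prob=0.278130
Price = Σ prob·payoff / R^5 = 5.166418 / 1.159274 = 4.4566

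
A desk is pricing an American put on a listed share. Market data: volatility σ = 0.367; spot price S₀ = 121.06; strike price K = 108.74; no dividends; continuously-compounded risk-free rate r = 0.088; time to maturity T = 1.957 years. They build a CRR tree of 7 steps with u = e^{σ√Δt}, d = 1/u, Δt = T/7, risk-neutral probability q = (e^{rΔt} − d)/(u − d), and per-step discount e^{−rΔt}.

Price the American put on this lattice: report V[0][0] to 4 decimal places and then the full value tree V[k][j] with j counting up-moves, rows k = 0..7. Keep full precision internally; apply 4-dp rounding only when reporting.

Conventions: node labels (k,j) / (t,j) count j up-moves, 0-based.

Δt=0.27957, u=1.21416, d=0.82362, q=0.51542, disc=e^(-rΔt)=0.97570
k=7 terminal: V=max(K-S,0) → 77.6172 62.8596 41.1042 9.0329 0.0000 0.0000 0.0000 0.0000
k=6: j=0 S=37.7879 intr=70.9521 cont=68.3095 V=70.9521[EX]; j=1 S=55.7060 intr=53.0340 cont=50.3914 V=53.0340[EX]; j=2 S=82.1205 intr=26.6195 cont=23.9769 V=26.6195[EX]; j=3 S=121.0600 intr=0.0000 cont=4.2708 V=4.2708[hold]; j=4 S=178.4637 intr=0.0000 cont=0.0000 V=0.0000[hold]; j=5 S=263.0868 intr=0.0000 cont=0.0000 V=0.0000[hold]; j=6 S=387.8362 intr=0.0000 cont=0.0000 V=0.0000[hold]
k=5: j=0 S=45.8804 intr=62.8596 cont=60.2169 V=62.8596[EX]; j=1 S=67.6358 intr=41.1042 cont=38.4616 V=41.1042[EX]; j=2 S=99.7071 intr=9.0329 cont=14.7337 V=14.7337[hold]; j=3 S=146.9858 intr=0.0000 cont=2.0193 V=2.0193[hold]; j=4 S=216.6828 intr=0.0000 cont=0.0000 V=0.0000[hold]; j=5 S=319.4286 intr=0.0000 cont=0.0000 V=0.0000[hold]
k=4: j=0 S=55.7060 intr=53.0340 cont=50.3914 V=53.0340[EX]; j=1 S=82.1205 intr=26.6195 cont=26.8438 V=26.8438[hold]; j=2 S=121.0600 intr=0.0000 cont=7.9817 V=7.9817[hold]; j=3 S=178.4637 intr=0.0000 cont=0.9547 V=0.9547[hold]; j=4 S=263.0868 intr=0.0000 cont=0.0000 V=0.0000[hold]
k=3: j=0 S=67.6358 intr=41.1042 cont=38.5743 V=41.1042[EX]; j=1 S=99.7071 intr=9.0329 cont=16.7058 V=16.7058[hold]; j=2 S=146.9858 intr=0.0000 cont=4.2539 V=4.2539[hold]; j=3 S=216.6828 intr=0.0000 cont=0.4514 V=0.4514[hold]
k=2: j=0 S=82.1205 intr=26.6195 cont=27.8356 V=27.8356[hold]; j=1 S=121.0600 intr=0.0000 cont=10.0379 V=10.0379[hold]; j=2 S=178.4637 intr=0.0000 cont=2.2383 V=2.2383[hold]
k=1: j=0 S=99.7071 intr=9.0329 cont=18.2088 V=18.2088[hold]; j=1 S=146.9858 intr=0.0000 cont=5.8716 V=5.8716[hold]
k=0: j=0 S=121.0600 intr=0.0000 cont=11.5620 V=11.5620[hold]

price = 11.5620
tree:
11.5620
18.2088 5.8716
27.8356 10.0379 2.2383
41.1042 16.7058 4.2539 0.4514
53.0340 26.8438 7.9817 0.9547 0.0000
62.8596 41.1042 14.7337 2.0193 0.0000 0.0000
70.9521 53.0340 26.6195 4.2708 0.0000 0.0000 0.0000
77.6172 62.8596 41.1042 9.0329 0.0000 0.0000 0.0000 0.0000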